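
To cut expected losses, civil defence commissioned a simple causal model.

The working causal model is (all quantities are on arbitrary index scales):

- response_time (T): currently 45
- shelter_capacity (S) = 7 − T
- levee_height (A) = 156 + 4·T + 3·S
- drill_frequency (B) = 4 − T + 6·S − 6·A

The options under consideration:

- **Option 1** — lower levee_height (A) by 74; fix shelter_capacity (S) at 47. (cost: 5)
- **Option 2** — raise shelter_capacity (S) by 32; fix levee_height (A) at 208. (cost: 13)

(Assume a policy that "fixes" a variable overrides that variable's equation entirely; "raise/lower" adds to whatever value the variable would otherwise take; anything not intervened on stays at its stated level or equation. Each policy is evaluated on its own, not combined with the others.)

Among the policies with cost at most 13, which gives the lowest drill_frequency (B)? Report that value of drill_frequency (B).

Option 1 (A − 74, S := 47):
  T = 45
  S = 47
  A = 156 + 4·45 + 3·47 (−74 from intervention) = 403
  B = 4 − 45 + 6·47 − 6·403 = -2177
Option 2 (S + 32, A := 208):
  T = 45
  S = 7 − 45 (+32 from intervention) = -6
  A = 208
  B = 4 − 45 + 6·(-6) − 6·208 = -1325
Comparing — Option 1: B=-2177, Option 2: B=-1325. Lowest is -2177 (Option 1).

-2177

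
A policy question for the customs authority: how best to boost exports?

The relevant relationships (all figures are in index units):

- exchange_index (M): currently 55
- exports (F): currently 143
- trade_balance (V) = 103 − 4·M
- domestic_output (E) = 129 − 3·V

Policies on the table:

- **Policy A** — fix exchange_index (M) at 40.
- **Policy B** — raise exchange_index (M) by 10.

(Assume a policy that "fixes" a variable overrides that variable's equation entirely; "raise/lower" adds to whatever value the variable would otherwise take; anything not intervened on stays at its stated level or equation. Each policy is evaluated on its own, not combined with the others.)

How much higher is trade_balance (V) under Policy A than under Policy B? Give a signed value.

Policy A (M := 40):
  M = 40
  V = 103 − 4·40 = -57
Policy B (M + 10):
  M = 55 + 10 = 65
  V = 103 − 4·65 = -157
V: -57 − (-157) = 100

100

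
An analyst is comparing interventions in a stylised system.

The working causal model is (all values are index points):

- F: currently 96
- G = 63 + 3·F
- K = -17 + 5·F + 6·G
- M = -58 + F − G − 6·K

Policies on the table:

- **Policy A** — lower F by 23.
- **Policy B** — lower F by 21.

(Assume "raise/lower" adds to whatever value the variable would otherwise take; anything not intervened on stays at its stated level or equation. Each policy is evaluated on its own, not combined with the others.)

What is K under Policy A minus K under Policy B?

Policy A (F − 23):
  F = 96 − 23 = 73
  G = 63 + 3·73 = 282
  K = -17 + 5·73 + 6·282 = 2040
Policy B (F − 21):
  F = 96 − 21 = 75
  G = 63 + 3·75 = 288
  K = -17 + 5·75 + 6·288 = 2086
K: 2040 − 2086 = -46

-46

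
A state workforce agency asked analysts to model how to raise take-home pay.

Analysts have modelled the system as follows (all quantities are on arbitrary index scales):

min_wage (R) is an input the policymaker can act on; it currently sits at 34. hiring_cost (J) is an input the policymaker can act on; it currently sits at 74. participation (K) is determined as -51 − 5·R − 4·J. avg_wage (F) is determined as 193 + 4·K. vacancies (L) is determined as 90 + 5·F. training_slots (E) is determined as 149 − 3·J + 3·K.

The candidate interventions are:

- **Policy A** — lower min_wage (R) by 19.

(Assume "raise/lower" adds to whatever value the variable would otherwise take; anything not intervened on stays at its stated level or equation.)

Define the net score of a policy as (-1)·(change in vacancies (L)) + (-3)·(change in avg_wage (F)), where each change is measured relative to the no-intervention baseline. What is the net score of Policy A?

Baseline:
  R = 34
  J = 74
  K = -51 − 5·34 − 4·74 = -517
  F = 193 + 4·(-517) = -1875
  L = 90 + 5·(-1875) = -9285
Policy A (R − 19):
  R = 34 − 19 = 15
  J = 74
  K = -51 − 5·15 − 4·74 = -422
  F = 193 + 4·(-422) = -1495
  L = 90 + 5·(-1495) = -7385
ΔL = -7385 − (-9285) = 1900; ΔF = -1495 − (-1875) = 380
Score = (-1)·1900 + (-3)·380 = -3040

-3040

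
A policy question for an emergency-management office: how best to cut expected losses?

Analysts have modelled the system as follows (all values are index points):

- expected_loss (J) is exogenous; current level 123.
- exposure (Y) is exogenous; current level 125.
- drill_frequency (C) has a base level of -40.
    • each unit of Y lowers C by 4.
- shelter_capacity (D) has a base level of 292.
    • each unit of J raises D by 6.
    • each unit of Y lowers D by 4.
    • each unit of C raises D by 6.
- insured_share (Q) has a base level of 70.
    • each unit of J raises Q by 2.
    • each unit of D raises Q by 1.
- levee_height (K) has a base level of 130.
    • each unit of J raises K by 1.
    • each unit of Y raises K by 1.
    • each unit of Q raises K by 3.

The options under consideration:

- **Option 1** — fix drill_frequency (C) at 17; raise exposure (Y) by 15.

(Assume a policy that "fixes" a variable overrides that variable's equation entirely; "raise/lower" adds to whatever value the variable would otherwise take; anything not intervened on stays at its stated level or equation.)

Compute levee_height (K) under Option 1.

3057

Option 1 (C := 17, Y + 15):
  J = 123
  Y = 125 + 15 = 140
  C = 17
  D = 292 + 6·123 − 4·140 + 6·17 = 572
  Q = 70 + 2·123 + 572 = 888
  K = 130 + 123 + 140 + 3·888 = 3057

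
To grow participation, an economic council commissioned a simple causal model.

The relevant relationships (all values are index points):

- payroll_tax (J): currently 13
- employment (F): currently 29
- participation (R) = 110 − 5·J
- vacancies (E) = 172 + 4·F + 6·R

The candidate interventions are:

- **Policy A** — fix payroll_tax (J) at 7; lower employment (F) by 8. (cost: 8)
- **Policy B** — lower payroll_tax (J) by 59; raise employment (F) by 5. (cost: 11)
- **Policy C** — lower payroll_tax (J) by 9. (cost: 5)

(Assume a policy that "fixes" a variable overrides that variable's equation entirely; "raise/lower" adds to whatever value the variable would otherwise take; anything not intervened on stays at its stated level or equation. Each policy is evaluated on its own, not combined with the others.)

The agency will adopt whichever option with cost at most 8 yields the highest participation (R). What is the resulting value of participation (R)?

Policy A (J := 7, F − 8):
  J = 7
  R = 110 − 5·7 = 75
Policy C (J − 9):
  J = 13 − 9 = 4
  R = 110 − 5·4 = 90
Comparing — Policy A: R=75, Policy C: R=90. Highest is 90 (Policy C).

90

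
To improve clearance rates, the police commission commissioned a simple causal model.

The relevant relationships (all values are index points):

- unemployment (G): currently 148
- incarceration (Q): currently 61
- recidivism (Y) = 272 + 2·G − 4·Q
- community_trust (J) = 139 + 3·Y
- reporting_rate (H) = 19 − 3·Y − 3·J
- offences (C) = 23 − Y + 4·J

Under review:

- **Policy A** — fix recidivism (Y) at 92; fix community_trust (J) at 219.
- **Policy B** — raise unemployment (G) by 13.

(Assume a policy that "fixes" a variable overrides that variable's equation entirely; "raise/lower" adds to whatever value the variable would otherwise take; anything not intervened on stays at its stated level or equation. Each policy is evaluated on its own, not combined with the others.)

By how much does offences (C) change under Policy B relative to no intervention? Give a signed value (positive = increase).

Baseline:
  G = 148
  Q = 61
  Y = 272 + 2·148 − 4·61 = 324
  J = 139 + 3·324 = 1111
  C = 23 − 324 + 4·1111 = 4143
Policy B (G + 13):
  G = 148 + 13 = 161
  Q = 61
  Y = 272 + 2·161 − 4·61 = 350
  J = 139 + 3·350 = 1189
  C = 23 − 350 + 4·1189 = 4429
Change in C: 4429 − 4143 = 286

286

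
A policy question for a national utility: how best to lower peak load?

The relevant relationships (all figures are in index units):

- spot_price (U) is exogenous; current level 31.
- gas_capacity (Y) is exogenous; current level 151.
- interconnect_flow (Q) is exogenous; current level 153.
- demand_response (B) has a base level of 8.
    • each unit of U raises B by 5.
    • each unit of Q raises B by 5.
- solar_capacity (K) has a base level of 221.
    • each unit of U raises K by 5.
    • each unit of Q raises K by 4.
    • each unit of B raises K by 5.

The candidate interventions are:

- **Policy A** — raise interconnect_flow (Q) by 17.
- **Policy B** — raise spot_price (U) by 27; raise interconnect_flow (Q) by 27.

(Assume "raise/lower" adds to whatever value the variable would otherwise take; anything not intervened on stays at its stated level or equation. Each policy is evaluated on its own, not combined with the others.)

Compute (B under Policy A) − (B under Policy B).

Policy A (Q + 17):
  U = 31
  Q = 153 + 17 = 170
  B = 8 + 5·31 + 5·170 = 1013
Policy B (U + 27, Q + 27):
  U = 31 + 27 = 58
  Q = 153 + 27 = 180
  B = 8 + 5·58 + 5·180 = 1198
B: 1013 − 1198 = -185

-185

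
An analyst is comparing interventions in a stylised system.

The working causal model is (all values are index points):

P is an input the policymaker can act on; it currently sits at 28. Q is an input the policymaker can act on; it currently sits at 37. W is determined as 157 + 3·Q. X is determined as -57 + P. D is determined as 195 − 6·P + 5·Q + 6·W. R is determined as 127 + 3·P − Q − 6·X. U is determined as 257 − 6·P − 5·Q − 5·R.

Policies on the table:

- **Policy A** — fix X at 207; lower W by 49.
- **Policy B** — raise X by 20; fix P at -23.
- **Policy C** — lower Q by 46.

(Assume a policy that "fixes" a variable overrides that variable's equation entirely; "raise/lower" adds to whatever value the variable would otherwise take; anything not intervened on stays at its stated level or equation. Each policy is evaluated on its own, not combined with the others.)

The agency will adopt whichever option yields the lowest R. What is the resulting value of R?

-1068

Policy A (X := 207, W − 49):
  P = 28
  Q = 37
  X = 207
  R = 127 + 3·28 − 37 − 6·207 = -1068
Policy B (X + 20, P := -23):
  P = -23
  Q = 37
  X = -57 + (-23) (+20 from intervention) = -60
  R = 127 + 3·(-23) − 37 − 6·(-60) = 381
Policy C (Q − 46):
  P = 28
  Q = 37 − 46 = -9
  X = -57 + 28 = -29
  R = 127 + 3·28 − (-9) − 6·(-29) = 394
Comparing — Policy A: R=-1068, Policy B: R=381, Policy C: R=394. Lowest is -1068 (Policy A).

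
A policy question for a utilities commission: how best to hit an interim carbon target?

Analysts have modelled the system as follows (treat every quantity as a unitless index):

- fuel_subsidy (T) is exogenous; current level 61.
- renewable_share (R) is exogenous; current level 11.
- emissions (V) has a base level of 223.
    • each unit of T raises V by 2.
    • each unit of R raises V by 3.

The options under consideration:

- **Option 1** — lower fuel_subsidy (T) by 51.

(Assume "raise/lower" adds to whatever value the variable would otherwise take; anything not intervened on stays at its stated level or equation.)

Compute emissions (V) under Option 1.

Option 1 (T − 51):
  T = 61 − 51 = 10
  R = 11
  V = 223 + 2·10 + 3·11 = 276

276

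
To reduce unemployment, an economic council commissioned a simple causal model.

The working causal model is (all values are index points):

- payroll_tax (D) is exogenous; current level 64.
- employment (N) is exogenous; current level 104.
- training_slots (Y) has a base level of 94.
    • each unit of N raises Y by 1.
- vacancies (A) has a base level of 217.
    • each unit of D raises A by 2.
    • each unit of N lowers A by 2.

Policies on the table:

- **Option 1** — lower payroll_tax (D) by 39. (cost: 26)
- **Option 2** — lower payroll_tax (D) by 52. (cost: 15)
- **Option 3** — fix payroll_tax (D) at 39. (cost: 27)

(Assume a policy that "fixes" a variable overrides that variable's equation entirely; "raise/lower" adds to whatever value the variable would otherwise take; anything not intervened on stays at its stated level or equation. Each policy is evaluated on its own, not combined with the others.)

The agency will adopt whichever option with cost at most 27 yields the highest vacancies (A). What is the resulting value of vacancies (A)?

87

Option 1 (D − 39):
  D = 64 − 39 = 25
  N = 104
  A = 217 + 2·25 − 2·104 = 59
Option 2 (D − 52):
  D = 64 − 52 = 12
  N = 104
  A = 217 + 2·12 − 2·104 = 33
Option 3 (D := 39):
  D = 39
  N = 104
  A = 217 + 2·39 − 2·104 = 87
Comparing — Option 1: A=59, Option 2: A=33, Option 3: A=87. Highest is 87 (Option 3).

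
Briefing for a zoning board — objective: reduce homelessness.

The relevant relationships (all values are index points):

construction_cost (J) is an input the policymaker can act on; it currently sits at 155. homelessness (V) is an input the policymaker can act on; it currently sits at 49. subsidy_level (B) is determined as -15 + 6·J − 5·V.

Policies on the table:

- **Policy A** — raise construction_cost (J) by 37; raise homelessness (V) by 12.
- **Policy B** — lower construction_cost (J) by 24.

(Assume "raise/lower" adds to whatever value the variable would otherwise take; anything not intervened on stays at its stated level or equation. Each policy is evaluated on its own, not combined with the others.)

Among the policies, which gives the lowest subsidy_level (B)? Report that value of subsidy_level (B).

526

Policy A (J + 37, V + 12):
  J = 155 + 37 = 192
  V = 49 + 12 = 61
  B = -15 + 6·192 − 5·61 = 832
Policy B (J − 24):
  J = 155 − 24 = 131
  V = 49
  B = -15 + 6·131 − 5·49 = 526
Comparing — Policy A: B=832, Policy B: B=526. Lowest is 526 (Policy B).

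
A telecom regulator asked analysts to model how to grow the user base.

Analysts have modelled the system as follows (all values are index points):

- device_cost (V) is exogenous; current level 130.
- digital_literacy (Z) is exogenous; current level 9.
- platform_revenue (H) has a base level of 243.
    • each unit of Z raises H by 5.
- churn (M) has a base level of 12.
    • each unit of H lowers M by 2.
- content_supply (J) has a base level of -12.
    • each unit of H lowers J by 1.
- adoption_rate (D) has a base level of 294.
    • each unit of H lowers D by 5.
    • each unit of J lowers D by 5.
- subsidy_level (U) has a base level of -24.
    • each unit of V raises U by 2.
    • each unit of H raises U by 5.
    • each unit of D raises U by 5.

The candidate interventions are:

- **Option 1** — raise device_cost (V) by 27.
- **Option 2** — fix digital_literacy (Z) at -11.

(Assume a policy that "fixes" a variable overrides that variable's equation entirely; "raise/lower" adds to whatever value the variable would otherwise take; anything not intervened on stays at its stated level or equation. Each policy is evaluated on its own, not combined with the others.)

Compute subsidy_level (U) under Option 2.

2946

Option 2 (Z := -11):
  V = 130
  Z = -11
  H = 243 + 5·(-11) = 188
  J = -12 − 188 = -200
  D = 294 − 5·188 − 5·(-200) = 354
  U = -24 + 2·130 + 5·188 + 5·354 = 2946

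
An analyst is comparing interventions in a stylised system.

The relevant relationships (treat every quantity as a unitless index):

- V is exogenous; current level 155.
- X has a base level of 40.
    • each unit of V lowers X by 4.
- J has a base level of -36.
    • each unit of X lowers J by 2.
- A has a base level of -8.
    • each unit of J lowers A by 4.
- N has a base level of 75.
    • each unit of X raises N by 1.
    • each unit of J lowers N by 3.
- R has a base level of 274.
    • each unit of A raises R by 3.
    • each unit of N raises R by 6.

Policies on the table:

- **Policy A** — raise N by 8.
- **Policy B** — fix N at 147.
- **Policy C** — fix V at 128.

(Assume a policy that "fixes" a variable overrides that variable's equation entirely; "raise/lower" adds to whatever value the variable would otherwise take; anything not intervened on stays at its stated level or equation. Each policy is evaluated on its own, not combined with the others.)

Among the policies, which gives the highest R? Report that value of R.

Policy A (N + 8):
  V = 155
  X = 40 − 4·155 = -580
  J = -36 − 2·(-580) = 1124
  A = -8 − 4·1124 = -4504
  N = 75 + (-580) − 3·1124 (+8 from intervention) = -3869
  R = 274 + 3·(-4504) + 6·(-3869) = -36452
Policy B (N := 147):
  V = 155
  X = 40 − 4·155 = -580
  J = -36 − 2·(-580) = 1124
  A = -8 − 4·1124 = -4504
  N = 147
  R = 274 + 3·(-4504) + 6·147 = -12356
Policy C (V := 128):
  V = 128
  X = 40 − 4·128 = -472
  J = -36 − 2·(-472) = 908
  A = -8 − 4·908 = -3640
  N = 75 + (-472) − 3·908 = -3121
  R = 274 + 3·(-3640) + 6·(-3121) = -29372
Comparing — Policy A: R=-36452, Policy B: R=-12356, Policy C: R=-29372. Highest is -12356 (Policy B).

-12356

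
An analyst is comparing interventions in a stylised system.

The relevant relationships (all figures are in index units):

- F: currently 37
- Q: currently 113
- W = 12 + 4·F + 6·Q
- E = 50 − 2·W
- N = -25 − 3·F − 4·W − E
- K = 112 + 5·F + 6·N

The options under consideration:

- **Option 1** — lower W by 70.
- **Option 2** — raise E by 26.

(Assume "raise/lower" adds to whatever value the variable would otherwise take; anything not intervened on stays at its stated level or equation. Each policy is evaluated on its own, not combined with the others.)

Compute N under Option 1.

Option 1 (W − 70):
  F = 37
  Q = 113
  W = 12 + 4·37 + 6·113 (−70 from intervention) = 768
  E = 50 − 2·768 = -1486
  N = -25 − 3·37 − 4·768 − (-1486) = -1722

-1722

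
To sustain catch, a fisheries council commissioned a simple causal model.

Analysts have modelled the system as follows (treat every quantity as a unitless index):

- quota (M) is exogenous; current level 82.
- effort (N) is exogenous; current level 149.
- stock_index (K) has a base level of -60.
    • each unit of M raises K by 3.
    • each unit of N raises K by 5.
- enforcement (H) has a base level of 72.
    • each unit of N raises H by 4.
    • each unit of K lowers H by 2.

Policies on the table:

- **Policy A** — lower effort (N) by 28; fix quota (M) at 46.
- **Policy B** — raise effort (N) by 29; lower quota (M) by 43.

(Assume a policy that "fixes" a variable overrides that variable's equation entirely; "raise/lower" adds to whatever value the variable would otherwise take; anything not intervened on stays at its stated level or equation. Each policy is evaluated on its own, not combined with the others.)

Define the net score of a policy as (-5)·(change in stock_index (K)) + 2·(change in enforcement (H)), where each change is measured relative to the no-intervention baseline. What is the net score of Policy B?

88

Baseline:
  M = 82
  N = 149
  K = -60 + 3·82 + 5·149 = 931
  H = 72 + 4·149 − 2·931 = -1194
Policy B (N + 29, M − 43):
  M = 82 − 43 = 39
  N = 149 + 29 = 178
  K = -60 + 3·39 + 5·178 = 947
  H = 72 + 4·178 − 2·947 = -1110
ΔK = 947 − 931 = 16; ΔH = -1110 − (-1194) = 84
Score = (-5)·16 + 2·84 = 88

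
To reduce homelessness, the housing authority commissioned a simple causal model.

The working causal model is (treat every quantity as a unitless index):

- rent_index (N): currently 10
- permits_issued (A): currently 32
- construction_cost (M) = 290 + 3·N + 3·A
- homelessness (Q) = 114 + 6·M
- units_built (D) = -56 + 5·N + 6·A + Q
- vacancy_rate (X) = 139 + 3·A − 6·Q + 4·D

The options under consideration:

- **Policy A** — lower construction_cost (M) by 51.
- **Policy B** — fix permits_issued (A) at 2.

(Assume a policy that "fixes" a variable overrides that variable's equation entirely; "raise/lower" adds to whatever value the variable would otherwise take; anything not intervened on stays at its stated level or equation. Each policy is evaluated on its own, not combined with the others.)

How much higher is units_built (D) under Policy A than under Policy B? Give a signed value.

Policy A (M − 51):
  N = 10
  A = 32
  M = 290 + 3·10 + 3·32 (−51 from intervention) = 365
  Q = 114 + 6·365 = 2304
  D = -56 + 5·10 + 6·32 + 2304 = 2490
Policy B (A := 2):
  N = 10
  A = 2
  M = 290 + 3·10 + 3·2 = 326
  Q = 114 + 6·326 = 2070
  D = -56 + 5·10 + 6·2 + 2070 = 2076
D: 2490 − 2076 = 414

414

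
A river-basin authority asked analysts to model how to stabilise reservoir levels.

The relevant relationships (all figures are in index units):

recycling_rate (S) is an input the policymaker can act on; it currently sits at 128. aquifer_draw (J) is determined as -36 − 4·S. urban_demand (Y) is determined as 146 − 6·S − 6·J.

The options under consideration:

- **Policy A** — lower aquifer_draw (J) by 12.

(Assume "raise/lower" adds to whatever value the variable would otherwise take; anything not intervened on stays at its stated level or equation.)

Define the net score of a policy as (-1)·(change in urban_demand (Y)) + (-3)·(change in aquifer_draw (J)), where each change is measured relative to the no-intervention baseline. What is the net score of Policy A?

-36

Baseline:
  S = 128
  J = -36 − 4·128 = -548
  Y = 146 − 6·128 − 6·(-548) = 2666
Policy A (J − 12):
  S = 128
  J = -36 − 4·128 (−12 from intervention) = -560
  Y = 146 − 6·128 − 6·(-560) = 2738
ΔY = 2738 − 2666 = 72; ΔJ = -560 − (-548) = -12
Score = (-1)·72 + (-3)·(-12) = -36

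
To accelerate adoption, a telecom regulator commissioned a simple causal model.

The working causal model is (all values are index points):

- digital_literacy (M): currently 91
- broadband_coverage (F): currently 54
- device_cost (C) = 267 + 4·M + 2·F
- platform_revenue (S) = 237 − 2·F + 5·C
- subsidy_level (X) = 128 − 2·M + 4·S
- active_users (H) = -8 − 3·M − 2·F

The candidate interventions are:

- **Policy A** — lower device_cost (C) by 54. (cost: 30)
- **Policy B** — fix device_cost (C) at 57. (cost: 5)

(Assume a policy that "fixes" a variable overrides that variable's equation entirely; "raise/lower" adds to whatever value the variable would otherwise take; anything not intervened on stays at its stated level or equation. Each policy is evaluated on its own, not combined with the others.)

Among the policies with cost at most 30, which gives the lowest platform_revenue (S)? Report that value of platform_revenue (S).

414

Policy A (C − 54):
  M = 91
  F = 54
  C = 267 + 4·91 + 2·54 (−54 from intervention) = 685
  S = 237 − 2·54 + 5·685 = 3554
Policy B (C := 57):
  M = 91
  F = 54
  C = 57
  S = 237 − 2·54 + 5·57 = 414
Comparing — Policy A: S=3554, Policy B: S=414. Lowest is 414 (Policy B).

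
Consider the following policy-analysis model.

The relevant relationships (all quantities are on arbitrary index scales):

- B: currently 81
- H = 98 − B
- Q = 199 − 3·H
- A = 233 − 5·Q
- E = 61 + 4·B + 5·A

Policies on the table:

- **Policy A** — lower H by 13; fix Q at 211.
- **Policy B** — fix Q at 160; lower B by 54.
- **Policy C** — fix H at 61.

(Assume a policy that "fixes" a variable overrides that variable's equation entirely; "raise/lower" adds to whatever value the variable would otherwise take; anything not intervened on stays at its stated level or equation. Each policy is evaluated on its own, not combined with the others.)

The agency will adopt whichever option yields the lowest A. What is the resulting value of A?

Policy A (H − 13, Q := 211):
  B = 81
  H = 98 − 81 (−13 from intervention) = 4
  Q = 211
  A = 233 − 5·211 = -822
Policy B (Q := 160, B − 54):
  B = 81 − 54 = 27
  H = 98 − 27 = 71
  Q = 160
  A = 233 − 5·160 = -567
Policy C (H := 61):
  B = 81
  H = 61
  Q = 199 − 3·61 = 16
  A = 233 − 5·16 = 153
Comparing — Policy A: A=-822, Policy B: A=-567, Policy C: A=153. Lowest is -822 (Policy A).

-822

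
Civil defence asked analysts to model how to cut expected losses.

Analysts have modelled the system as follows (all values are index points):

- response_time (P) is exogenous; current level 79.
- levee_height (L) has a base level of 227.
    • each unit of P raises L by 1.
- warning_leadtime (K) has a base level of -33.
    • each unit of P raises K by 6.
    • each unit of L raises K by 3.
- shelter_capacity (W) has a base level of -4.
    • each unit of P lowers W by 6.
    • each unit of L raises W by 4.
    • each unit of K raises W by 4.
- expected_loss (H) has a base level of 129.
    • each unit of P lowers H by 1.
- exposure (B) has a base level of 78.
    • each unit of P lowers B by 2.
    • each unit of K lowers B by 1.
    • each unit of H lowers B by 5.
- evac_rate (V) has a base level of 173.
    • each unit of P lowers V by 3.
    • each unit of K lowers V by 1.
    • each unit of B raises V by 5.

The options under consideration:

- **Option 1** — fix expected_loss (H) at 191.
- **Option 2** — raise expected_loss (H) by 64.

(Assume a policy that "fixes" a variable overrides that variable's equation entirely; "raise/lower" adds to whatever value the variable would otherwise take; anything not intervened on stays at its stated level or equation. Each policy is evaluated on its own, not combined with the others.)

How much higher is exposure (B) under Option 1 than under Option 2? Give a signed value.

-385

Option 1 (H := 191):
  P = 79
  L = 227 + 79 = 306
  K = -33 + 6·79 + 3·306 = 1359
  H = 191
  B = 78 − 2·79 − 1359 − 5·191 = -2394
Option 2 (H + 64):
  P = 79
  L = 227 + 79 = 306
  K = -33 + 6·79 + 3·306 = 1359
  H = 129 − 79 (+64 from intervention) = 114
  B = 78 − 2·79 − 1359 − 5·114 = -2009
B: -2394 − (-2009) = -385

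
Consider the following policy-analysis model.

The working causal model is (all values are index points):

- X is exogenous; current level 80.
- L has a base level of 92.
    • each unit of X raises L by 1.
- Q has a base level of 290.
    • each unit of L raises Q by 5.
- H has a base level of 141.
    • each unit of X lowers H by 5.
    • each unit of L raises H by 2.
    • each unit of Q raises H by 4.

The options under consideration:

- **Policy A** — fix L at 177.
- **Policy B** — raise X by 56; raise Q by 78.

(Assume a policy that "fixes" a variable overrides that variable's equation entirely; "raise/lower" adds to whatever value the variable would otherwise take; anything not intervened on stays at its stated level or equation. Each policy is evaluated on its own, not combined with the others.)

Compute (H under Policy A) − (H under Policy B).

Policy A (L := 177):
  X = 80
  L = 177
  Q = 290 + 5·177 = 1175
  H = 141 − 5·80 + 2·177 + 4·1175 = 4795
Policy B (X + 56, Q + 78):
  X = 80 + 56 = 136
  L = 92 + 136 = 228
  Q = 290 + 5·228 (+78 from intervention) = 1508
  H = 141 − 5·136 + 2·228 + 4·1508 = 5949
H: 4795 − 5949 = -1154

-1154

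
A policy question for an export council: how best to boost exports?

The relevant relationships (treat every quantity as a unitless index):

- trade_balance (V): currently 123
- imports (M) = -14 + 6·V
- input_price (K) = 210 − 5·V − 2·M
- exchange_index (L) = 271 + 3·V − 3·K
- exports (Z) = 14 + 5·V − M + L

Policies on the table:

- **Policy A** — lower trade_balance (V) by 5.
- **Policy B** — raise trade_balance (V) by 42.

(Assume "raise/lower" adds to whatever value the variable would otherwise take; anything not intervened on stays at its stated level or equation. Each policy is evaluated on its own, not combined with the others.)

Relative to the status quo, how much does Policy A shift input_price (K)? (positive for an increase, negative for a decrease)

Baseline:
  V = 123
  M = -14 + 6·123 = 724
  K = 210 − 5·123 − 2·724 = -1853
Policy A (V − 5):
  V = 123 − 5 = 118
  M = -14 + 6·118 = 694
  K = 210 − 5·118 − 2·694 = -1768
Change in K: -1768 − (-1853) = 85

85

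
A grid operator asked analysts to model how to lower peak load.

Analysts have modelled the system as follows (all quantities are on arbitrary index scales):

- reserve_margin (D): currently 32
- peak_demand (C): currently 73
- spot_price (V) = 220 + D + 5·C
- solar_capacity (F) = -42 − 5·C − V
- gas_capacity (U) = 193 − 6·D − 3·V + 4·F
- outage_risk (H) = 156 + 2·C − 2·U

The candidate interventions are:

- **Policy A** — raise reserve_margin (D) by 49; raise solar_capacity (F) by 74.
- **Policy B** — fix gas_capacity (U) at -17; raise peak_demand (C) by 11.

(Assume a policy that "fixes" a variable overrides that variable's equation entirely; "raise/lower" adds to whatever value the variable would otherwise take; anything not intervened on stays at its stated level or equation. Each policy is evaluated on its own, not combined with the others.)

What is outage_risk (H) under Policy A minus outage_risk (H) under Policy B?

Policy A (D + 49, F + 74):
  D = 32 + 49 = 81
  C = 73
  V = 220 + 81 + 5·73 = 666
  F = -42 − 5·73 − 666 (+74 from intervention) = -999
  U = 193 − 6·81 − 3·666 + 4·(-999) = -6287
  H = 156 + 2·73 − 2·(-6287) = 12876
Policy B (U := -17, C + 11):
  D = 32
  C = 73 + 11 = 84
  V = 220 + 32 + 5·84 = 672
  F = -42 − 5·84 − 672 = -1134
  U = -17
  H = 156 + 2·84 − 2·(-17) = 358
H: 12876 − 358 = 12518

12518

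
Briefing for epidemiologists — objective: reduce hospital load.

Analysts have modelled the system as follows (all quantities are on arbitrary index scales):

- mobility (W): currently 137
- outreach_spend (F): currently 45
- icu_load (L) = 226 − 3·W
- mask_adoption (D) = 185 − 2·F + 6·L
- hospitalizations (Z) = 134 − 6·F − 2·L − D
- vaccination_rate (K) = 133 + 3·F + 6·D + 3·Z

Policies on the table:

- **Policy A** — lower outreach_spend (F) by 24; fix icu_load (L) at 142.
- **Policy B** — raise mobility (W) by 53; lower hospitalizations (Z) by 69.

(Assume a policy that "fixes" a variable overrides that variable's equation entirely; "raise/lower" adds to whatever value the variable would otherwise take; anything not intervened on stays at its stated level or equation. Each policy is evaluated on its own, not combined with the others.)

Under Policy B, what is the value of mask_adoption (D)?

Policy B (W + 53, Z − 69):
  W = 137 + 53 = 190
  F = 45
  L = 226 − 3·190 = -344
  D = 185 − 2·45 + 6·(-344) = -1969

-1969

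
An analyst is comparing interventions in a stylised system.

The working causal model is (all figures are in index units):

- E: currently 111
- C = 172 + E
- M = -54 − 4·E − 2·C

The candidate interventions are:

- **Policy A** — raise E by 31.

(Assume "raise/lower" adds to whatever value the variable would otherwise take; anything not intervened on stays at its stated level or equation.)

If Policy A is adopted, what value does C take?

Policy A (E + 31):
  E = 111 + 31 = 142
  C = 172 + 142 = 314

314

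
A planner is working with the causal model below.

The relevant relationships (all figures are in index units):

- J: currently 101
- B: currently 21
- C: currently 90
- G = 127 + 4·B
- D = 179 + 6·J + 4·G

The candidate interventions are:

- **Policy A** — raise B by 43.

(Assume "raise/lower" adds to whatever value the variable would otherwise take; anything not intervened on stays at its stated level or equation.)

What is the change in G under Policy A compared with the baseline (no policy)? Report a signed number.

172

Baseline:
  B = 21
  G = 127 + 4·21 = 211
Policy A (B + 43):
  B = 21 + 43 = 64
  G = 127 + 4·64 = 383
Change in G: 383 − 211 = 172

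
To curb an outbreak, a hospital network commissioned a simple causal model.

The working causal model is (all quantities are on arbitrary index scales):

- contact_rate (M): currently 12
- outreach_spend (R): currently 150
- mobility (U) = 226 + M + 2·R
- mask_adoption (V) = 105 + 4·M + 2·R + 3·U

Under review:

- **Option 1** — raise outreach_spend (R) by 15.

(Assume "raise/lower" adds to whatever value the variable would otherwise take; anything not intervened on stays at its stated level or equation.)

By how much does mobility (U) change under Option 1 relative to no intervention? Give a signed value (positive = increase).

Baseline:
  M = 12
  R = 150
  U = 226 + 12 + 2·150 = 538
Option 1 (R + 15):
  M = 12
  R = 150 + 15 = 165
  U = 226 + 12 + 2·165 = 568
Change in U: 568 − 538 = 30

30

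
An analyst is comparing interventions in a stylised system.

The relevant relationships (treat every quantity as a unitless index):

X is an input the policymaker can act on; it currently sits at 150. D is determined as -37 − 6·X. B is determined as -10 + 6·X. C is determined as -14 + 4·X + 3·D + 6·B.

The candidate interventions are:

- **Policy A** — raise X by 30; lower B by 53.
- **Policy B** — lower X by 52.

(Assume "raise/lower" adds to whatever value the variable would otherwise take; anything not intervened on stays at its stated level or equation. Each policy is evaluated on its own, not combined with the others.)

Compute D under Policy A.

-1117

Policy A (X + 30, B − 53):
  X = 150 + 30 = 180
  D = -37 − 6·180 = -1117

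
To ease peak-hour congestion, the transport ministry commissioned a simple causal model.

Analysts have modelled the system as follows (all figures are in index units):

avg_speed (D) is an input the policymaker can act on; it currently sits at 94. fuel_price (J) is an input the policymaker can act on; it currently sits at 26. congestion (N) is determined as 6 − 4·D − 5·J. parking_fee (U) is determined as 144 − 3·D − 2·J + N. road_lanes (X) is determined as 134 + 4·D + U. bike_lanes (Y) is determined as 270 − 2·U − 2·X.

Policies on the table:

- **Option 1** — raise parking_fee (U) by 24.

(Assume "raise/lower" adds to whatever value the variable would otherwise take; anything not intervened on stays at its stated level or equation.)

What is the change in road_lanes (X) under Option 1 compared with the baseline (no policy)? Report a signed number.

Baseline:
  D = 94
  J = 26
  N = 6 − 4·94 − 5·26 = -500
  U = 144 − 3·94 − 2·26 + (-500) = -690
  X = 134 + 4·94 + (-690) = -180
Option 1 (U + 24):
  D = 94
  J = 26
  N = 6 − 4·94 − 5·26 = -500
  U = 144 − 3·94 − 2·26 + (-500) (+24 from intervention) = -666
  X = 134 + 4·94 + (-666) = -156
Change in X: -156 − (-180) = 24

24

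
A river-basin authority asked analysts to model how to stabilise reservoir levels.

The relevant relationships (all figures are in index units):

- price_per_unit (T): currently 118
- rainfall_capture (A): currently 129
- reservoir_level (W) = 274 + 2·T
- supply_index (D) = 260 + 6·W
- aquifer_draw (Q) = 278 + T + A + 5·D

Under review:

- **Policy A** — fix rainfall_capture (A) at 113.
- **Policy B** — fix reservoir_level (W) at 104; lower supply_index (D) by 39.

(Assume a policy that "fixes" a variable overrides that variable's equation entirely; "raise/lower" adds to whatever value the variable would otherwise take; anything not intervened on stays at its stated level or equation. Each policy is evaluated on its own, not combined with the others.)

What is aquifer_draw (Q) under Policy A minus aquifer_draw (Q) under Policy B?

Policy A (A := 113):
  T = 118
  A = 113
  W = 274 + 2·118 = 510
  D = 260 + 6·510 = 3320
  Q = 278 + 118 + 113 + 5·3320 = 17109
Policy B (W := 104, D − 39):
  T = 118
  A = 129
  W = 104
  D = 260 + 6·104 (−39 from intervention) = 845
  Q = 278 + 118 + 129 + 5·845 = 4750
Q: 17109 − 4750 = 12359

12359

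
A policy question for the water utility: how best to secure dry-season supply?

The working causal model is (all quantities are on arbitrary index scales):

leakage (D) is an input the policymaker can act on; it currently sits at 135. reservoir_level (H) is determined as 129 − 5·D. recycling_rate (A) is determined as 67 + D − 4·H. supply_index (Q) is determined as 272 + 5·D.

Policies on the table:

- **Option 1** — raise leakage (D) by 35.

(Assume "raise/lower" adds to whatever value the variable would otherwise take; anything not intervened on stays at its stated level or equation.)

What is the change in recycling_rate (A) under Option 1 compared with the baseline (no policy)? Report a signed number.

735

Baseline:
  D = 135
  H = 129 − 5·135 = -546
  A = 67 + 135 − 4·(-546) = 2386
Option 1 (D + 35):
  D = 135 + 35 = 170
  H = 129 − 5·170 = -721
  A = 67 + 170 − 4·(-721) = 3121
Change in A: 3121 − 2386 = 735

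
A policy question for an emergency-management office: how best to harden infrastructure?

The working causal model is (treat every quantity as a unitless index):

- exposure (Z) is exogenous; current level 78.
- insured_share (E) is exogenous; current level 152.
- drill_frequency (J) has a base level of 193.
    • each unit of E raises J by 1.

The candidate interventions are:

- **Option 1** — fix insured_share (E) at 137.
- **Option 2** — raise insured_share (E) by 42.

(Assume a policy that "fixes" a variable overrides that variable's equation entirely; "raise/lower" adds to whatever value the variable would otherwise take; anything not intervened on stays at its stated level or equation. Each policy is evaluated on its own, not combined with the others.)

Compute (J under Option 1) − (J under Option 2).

-57

Option 1 (E := 137):
  E = 137
  J = 193 + 137 = 330
Option 2 (E + 42):
  E = 152 + 42 = 194
  J = 193 + 194 = 387
J: 330 − 387 = -57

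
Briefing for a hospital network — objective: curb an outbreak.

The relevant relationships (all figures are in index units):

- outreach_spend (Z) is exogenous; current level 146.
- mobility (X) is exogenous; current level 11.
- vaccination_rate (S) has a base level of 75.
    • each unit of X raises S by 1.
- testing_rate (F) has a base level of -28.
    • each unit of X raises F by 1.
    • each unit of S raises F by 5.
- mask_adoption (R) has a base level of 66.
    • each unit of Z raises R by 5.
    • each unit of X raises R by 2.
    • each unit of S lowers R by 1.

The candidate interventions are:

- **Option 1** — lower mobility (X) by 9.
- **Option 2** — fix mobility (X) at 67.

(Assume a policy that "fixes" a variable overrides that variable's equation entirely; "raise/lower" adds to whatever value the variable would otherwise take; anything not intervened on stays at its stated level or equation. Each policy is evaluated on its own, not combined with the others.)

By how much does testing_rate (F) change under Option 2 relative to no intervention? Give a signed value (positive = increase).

Baseline:
  X = 11
  S = 75 + 11 = 86
  F = -28 + 11 + 5·86 = 413
Option 2 (X := 67):
  X = 67
  S = 75 + 67 = 142
  F = -28 + 67 + 5·142 = 749
Change in F: 749 − 413 = 336

336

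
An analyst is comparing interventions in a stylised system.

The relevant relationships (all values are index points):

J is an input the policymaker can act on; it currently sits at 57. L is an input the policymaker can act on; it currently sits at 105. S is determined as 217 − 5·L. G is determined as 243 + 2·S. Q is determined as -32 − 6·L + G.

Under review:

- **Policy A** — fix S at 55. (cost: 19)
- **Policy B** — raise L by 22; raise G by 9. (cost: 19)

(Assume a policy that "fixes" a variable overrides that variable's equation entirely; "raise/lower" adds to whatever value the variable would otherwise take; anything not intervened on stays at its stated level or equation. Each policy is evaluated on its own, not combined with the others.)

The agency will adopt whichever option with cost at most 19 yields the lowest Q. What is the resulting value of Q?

Policy A (S := 55):
  L = 105
  S = 55
  G = 243 + 2·55 = 353
  Q = -32 − 6·105 + 353 = -309
Policy B (L + 22, G + 9):
  L = 105 + 22 = 127
  S = 217 − 5·127 = -418
  G = 243 + 2·(-418) (+9 from intervention) = -584
  Q = -32 − 6·127 + (-584) = -1378
Comparing — Policy A: Q=-309, Policy B: Q=-1378. Lowest is -1378 (Policy B).

-1378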